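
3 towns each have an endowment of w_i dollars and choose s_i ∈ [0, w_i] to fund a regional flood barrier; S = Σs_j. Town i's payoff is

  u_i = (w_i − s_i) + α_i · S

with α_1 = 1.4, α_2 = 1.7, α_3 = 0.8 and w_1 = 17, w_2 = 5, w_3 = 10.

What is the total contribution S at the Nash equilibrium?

∂u_i/∂s_i = α_i − 1, so town i contributes w_i if α_i > 1, else 0.
α_i > 1 for i ∈ {1, 2}; NE contributions (17, 5, 0), S = 22.

22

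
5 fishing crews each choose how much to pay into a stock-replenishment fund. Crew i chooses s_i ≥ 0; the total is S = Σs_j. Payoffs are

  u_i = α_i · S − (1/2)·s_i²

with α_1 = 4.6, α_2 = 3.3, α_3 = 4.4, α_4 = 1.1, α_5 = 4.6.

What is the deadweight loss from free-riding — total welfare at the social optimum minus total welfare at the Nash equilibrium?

522.89

Crew i's FOC: ∂u_i/∂s_i = α_i − s_i = 0, so s_i* = α_i.
NE contributions = (4.6, 3.3, 4.4, 1.1, 4.6); S = 18.
W^NE = (Σα)·S − ½Σα_i² = 18² − ½·73.78 = 287.11.
Planner sets s_i = Σα_j = 18 for every i, so S^SO = 5·18 = 90.
W^SO = (Σα)·S^SO − ½·5·(Σα)² = (5/2)·18² = 810.
Deadweight loss = W^SO − W^NE = 522.89.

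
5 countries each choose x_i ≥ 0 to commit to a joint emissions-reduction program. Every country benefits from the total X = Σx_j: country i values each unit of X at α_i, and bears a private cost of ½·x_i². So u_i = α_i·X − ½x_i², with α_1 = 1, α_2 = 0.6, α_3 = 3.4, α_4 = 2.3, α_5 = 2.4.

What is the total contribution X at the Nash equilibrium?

9.7

Country i's FOC: ∂u_i/∂x_i = α_i − x_i = 0, so x_i* = α_i.
NE contributions = (1, 0.6, 3.4, 2.3, 2.4); X = 9.7.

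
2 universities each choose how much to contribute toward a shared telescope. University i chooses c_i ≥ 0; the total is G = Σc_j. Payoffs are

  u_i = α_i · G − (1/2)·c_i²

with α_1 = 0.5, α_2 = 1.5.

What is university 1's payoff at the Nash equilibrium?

0.875

University i's FOC: ∂u_i/∂c_i = α_i − c_i = 0, so c_i* = α_i.
NE contributions = (0.5, 1.5); G = 2.
u_1 = α_1·G − ½·(c_1)² = 0.5·2 − ½·0.5² = 0.875.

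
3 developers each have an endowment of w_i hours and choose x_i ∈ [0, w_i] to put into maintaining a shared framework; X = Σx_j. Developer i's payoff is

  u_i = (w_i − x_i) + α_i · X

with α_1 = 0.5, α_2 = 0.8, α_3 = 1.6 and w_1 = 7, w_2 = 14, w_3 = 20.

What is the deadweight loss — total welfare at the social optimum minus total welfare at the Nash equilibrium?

∂u_i/∂x_i = α_i − 1, so developer i contributes w_i if α_i > 1, else 0.
α_i > 1 for i ∈ {3}; NE contributions (0, 0, 20), X = 20.
W^NE = Σw_i − X^NE + (Σα_i)·X^NE = 41 + 1.9·20 = 79.
Planner: ∂(Σu_j)/∂x_i = Σα_j − 1 = 1.9 > 0, so everyone contributes w_i; X^SO = 41, W^SO = 41 + 1.9·41 = 118.9.
Deadweight loss = 39.9.

39.9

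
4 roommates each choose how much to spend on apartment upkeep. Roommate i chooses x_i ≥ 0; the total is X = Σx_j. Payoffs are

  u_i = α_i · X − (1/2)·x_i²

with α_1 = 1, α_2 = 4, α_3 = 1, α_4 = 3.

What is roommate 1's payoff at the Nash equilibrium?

8.5

Roommate i's FOC: ∂u_i/∂x_i = α_i − x_i = 0, so x_i* = α_i.
NE contributions = (1, 4, 1, 3); X = 9.
u_1 = α_1·X − ½·(x_1)² = 1·9 − ½·1² = 8.5.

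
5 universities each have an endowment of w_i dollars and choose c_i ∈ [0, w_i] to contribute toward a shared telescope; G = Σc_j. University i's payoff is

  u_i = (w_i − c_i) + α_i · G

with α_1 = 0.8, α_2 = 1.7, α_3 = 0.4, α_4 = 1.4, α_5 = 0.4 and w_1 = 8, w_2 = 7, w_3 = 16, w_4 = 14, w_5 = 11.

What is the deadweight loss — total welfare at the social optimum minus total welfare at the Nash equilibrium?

129.5

∂u_i/∂c_i = α_i − 1, so university i contributes w_i if α_i > 1, else 0.
α_i > 1 for i ∈ {2, 4}; NE contributions (0, 7, 0, 14, 0), G = 21.
W^NE = Σw_i − G^NE + (Σα_i)·G^NE = 56 + 3.7·21 = 133.7.
Planner: ∂(Σu_j)/∂c_i = Σα_j − 1 = 3.7 > 0, so everyone contributes w_i; G^SO = 56, W^SO = 56 + 3.7·56 = 263.2.
Deadweight loss = 129.5.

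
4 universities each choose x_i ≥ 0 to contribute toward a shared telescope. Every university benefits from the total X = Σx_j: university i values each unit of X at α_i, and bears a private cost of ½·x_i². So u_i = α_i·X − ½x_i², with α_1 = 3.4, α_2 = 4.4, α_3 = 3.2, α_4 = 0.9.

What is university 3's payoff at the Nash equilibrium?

University i's FOC: ∂u_i/∂x_i = α_i − x_i = 0, so x_i* = α_i.
NE contributions = (3.4, 4.4, 3.2, 0.9); X = 11.9.
u_3 = α_3·X − ½·(x_3)² = 3.2·11.9 − ½·3.2² = 32.96.

32.96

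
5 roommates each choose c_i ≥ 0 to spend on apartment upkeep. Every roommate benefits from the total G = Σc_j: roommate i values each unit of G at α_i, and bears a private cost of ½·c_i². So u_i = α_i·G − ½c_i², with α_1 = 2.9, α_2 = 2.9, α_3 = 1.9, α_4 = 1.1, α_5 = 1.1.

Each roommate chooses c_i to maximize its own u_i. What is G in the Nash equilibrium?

9.9

Roommate i's FOC: ∂u_i/∂c_i = α_i − c_i = 0, so c_i* = α_i.
NE contributions = (2.9, 2.9, 1.9, 1.1, 1.1); G = 9.9.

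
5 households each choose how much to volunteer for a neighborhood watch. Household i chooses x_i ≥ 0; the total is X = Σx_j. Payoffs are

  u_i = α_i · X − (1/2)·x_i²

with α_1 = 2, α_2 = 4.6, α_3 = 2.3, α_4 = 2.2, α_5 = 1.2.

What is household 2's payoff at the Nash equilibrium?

Household i's FOC: ∂u_i/∂x_i = α_i − x_i = 0, so x_i* = α_i.
NE contributions = (2, 4.6, 2.3, 2.2, 1.2); X = 12.3.
u_2 = α_2·X − ½·(x_2)² = 4.6·12.3 − ½·4.6² = 46.

46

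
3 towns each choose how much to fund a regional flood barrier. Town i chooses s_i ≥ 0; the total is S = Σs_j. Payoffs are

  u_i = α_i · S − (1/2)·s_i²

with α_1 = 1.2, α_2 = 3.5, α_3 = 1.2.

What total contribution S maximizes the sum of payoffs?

17.7

Planner FOC: ∂(Σu_j)/∂s_i = (Σα_j) − s_i = 0, so s_i^SO = Σα_j = 5.9 for every i; S^SO = 17.7.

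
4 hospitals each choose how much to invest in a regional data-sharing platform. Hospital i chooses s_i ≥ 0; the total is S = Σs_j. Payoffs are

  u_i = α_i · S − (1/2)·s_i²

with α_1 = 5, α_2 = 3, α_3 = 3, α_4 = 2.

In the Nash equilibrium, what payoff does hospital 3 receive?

Hospital i's FOC: ∂u_i/∂s_i = α_i − s_i = 0, so s_i* = α_i.
NE contributions = (5, 3, 3, 2); S = 13.
u_3 = α_3·S − ½·(s_3)² = 3·13 − ½·3² = 34.5.

34.5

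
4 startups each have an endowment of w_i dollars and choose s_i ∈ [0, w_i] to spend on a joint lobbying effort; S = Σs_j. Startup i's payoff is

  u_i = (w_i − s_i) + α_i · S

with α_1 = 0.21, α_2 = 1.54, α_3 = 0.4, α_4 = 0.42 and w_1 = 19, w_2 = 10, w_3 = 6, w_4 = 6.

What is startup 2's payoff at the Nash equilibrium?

∂u_i/∂s_i = α_i − 1, so startup i contributes w_i if α_i > 1, else 0.
α_i > 1 for i ∈ {2}; NE contributions (0, 10, 0, 0), S = 10.
u_2 = (10 − 10) + 1.54·10 = 15.4.

15.4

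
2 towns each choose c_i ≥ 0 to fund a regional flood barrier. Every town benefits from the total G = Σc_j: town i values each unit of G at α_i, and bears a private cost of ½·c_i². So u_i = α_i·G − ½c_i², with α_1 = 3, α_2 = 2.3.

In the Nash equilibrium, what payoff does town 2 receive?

Town i's FOC: ∂u_i/∂c_i = α_i − c_i = 0, so c_i* = α_i.
NE contributions = (3, 2.3); G = 5.3.
u_2 = α_2·G − ½·(c_2)² = 2.3·5.3 − ½·2.3² = 9.545.

9.545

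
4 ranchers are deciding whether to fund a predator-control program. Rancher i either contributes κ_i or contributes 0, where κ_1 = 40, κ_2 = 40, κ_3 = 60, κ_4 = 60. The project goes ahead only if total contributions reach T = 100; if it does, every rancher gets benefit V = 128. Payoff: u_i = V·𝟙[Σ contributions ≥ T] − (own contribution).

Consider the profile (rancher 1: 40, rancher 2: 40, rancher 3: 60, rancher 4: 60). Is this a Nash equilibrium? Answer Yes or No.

No

Total = 200 ≥ 100: provided.
Rancher 1 (pledges 40, payoff 88): dropping to 0 → total 160, payoff 128. Profitable deviation.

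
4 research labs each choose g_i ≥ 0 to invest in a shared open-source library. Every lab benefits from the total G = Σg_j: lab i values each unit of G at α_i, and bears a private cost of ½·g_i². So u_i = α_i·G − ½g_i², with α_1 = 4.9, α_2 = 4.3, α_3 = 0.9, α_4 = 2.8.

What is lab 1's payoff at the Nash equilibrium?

51.205

Lab i's FOC: ∂u_i/∂g_i = α_i − g_i = 0, so g_i* = α_i.
NE contributions = (4.9, 4.3, 0.9, 2.8); G = 12.9.
u_1 = α_1·G − ½·(g_1)² = 4.9·12.9 − ½·4.9² = 51.205.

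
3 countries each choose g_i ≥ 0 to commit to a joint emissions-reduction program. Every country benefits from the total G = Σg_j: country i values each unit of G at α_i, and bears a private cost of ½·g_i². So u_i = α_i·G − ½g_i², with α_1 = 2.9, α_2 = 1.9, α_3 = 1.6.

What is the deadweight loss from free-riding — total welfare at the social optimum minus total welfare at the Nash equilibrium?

27.77

Country i's FOC: ∂u_i/∂g_i = α_i − g_i = 0, so g_i* = α_i.
NE contributions = (2.9, 1.9, 1.6); G = 6.4.
W^NE = (Σα)·G − ½Σα_i² = 6.4² − ½·14.58 = 33.67.
Planner sets g_i = Σα_j = 6.4 for every i, so G^SO = 3·6.4 = 19.2.
W^SO = (Σα)·G^SO − ½·3·(Σα)² = (3/2)·6.4² = 61.44.
Deadweight loss = W^SO − W^NE = 27.77.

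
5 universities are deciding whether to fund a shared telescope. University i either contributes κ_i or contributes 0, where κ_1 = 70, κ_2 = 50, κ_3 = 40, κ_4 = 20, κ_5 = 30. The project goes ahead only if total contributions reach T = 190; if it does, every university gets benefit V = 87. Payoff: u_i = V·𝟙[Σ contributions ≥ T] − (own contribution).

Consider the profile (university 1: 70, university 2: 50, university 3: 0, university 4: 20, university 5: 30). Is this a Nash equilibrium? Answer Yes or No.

Total = 170 < 190: not provided.
University 1 (pledges 70, payoff -70): dropping to 0 → total 100, payoff 0. Profitable deviation.

No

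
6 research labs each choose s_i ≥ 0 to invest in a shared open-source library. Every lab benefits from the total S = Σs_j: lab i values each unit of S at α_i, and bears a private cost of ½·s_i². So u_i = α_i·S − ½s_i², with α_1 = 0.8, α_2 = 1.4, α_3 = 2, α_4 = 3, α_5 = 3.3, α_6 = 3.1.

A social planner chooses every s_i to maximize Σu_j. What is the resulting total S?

81.6

Planner FOC: ∂(Σu_j)/∂s_i = (Σα_j) − s_i = 0, so s_i^SO = Σα_j = 13.6 for every i; S^SO = 81.6.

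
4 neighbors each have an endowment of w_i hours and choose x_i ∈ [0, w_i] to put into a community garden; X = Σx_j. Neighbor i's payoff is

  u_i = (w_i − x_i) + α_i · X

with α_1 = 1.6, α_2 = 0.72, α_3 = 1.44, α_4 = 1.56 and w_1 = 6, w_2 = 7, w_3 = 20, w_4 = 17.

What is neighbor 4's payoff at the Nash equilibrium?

67.08

∂u_i/∂x_i = α_i − 1, so neighbor i contributes w_i if α_i > 1, else 0.
α_i > 1 for i ∈ {1, 3, 4}; NE contributions (6, 0, 20, 17), X = 43.
u_4 = (17 − 17) + 1.56·43 = 67.08.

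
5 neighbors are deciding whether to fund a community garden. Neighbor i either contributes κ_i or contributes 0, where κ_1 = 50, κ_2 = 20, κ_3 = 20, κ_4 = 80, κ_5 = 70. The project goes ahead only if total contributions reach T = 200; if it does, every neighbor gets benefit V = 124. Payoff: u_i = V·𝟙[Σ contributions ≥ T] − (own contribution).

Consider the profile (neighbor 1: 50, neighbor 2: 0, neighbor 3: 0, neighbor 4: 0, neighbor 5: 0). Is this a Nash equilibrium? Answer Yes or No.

Total = 50 < 200: not provided.
Neighbor 1 (pledges 50, payoff -50): dropping to 0 → total 0, payoff 0. Profitable deviation.

No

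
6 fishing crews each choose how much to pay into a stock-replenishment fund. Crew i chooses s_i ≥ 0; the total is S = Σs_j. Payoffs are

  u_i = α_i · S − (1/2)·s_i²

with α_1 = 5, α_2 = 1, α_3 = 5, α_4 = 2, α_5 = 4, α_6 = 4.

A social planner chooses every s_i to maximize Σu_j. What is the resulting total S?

126

Planner FOC: ∂(Σu_j)/∂s_i = (Σα_j) − s_i = 0, so s_i^SO = Σα_j = 21 for every i; S^SO = 126.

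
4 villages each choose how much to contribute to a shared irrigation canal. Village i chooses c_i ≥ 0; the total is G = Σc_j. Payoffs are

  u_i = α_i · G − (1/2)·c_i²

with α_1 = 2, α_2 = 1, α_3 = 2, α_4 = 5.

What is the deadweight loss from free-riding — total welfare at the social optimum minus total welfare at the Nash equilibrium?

Village i's FOC: ∂u_i/∂c_i = α_i − c_i = 0, so c_i* = α_i.
NE contributions = (2, 1, 2, 5); G = 10.
W^NE = (Σα)·G − ½Σα_i² = 10² − ½·34 = 83.
Planner sets c_i = Σα_j = 10 for every i, so G^SO = 4·10 = 40.
W^SO = (Σα)·G^SO − ½·4·(Σα)² = (4/2)·10² = 200.
Deadweight loss = W^SO − W^NE = 117.

117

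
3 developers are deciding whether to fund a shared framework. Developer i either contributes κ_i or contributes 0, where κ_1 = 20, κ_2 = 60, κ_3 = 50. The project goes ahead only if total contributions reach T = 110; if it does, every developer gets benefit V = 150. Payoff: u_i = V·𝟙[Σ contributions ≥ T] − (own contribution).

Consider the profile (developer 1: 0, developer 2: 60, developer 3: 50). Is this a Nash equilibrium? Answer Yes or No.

Total = 110 ≥ 110: provided.
Developer 1 (pledges 0, payoff 150): pledging 20 → total 130, payoff 130. No gain.
Developer 2 (pledges 60, payoff 90): dropping to 0 → total 50, payoff 0. No gain.
Developer 3 (pledges 50, payoff 100): dropping to 0 → total 60, payoff 0. No gain.

Yes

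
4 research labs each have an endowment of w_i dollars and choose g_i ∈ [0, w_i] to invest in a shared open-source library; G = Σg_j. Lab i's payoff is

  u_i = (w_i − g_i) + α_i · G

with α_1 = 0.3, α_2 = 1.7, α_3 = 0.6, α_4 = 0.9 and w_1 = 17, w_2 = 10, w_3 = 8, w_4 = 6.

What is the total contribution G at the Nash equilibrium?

10

∂u_i/∂g_i = α_i − 1, so lab i contributes w_i if α_i > 1, else 0.
α_i > 1 for i ∈ {2}; NE contributions (0, 10, 0, 0), G = 10.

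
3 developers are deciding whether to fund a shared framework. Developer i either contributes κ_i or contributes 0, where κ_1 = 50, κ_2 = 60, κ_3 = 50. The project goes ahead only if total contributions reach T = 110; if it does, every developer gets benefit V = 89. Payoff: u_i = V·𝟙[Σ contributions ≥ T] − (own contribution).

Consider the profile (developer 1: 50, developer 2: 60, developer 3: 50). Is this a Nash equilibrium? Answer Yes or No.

No

Total = 160 ≥ 110: provided.
Developer 1 (pledges 50, payoff 39): dropping to 0 → total 110, payoff 89. Profitable deviation.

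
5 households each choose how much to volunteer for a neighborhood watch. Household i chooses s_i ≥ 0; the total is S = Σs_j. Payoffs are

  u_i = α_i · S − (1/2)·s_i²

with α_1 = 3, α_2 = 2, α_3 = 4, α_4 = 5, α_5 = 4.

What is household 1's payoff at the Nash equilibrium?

Household i's FOC: ∂u_i/∂s_i = α_i − s_i = 0, so s_i* = α_i.
NE contributions = (3, 2, 4, 5, 4); S = 18.
u_1 = α_1·S − ½·(s_1)² = 3·18 − ½·3² = 49.5.

49.5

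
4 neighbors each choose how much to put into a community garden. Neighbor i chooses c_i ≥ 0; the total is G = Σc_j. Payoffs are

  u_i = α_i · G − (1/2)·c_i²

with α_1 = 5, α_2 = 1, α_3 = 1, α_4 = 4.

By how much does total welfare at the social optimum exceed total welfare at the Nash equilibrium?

142.5

Neighbor i's FOC: ∂u_i/∂c_i = α_i − c_i = 0, so c_i* = α_i.
NE contributions = (5, 1, 1, 4); G = 11.
W^NE = (Σα)·G − ½Σα_i² = 11² − ½·43 = 99.5.
Planner sets c_i = Σα_j = 11 for every i, so G^SO = 4·11 = 44.
W^SO = (Σα)·G^SO − ½·4·(Σα)² = (4/2)·11² = 242.
Deadweight loss = W^SO − W^NE = 142.5.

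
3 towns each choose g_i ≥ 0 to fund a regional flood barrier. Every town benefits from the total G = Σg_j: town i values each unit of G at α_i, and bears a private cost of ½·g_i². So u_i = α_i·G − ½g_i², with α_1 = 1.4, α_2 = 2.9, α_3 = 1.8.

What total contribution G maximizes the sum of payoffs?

Planner FOC: ∂(Σu_j)/∂g_i = (Σα_j) − g_i = 0, so g_i^SO = Σα_j = 6.1 for every i; G^SO = 18.3.

18.3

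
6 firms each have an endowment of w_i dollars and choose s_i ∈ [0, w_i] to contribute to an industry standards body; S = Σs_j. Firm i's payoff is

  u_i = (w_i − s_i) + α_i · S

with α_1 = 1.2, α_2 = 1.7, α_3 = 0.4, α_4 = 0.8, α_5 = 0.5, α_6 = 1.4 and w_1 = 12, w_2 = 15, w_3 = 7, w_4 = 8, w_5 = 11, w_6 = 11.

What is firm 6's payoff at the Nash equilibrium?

53.2

∂u_i/∂s_i = α_i − 1, so firm i contributes w_i if α_i > 1, else 0.
α_i > 1 for i ∈ {1, 2, 6}; NE contributions (12, 15, 0, 0, 0, 11), S = 38.
u_6 = (11 − 11) + 1.4·38 = 53.2.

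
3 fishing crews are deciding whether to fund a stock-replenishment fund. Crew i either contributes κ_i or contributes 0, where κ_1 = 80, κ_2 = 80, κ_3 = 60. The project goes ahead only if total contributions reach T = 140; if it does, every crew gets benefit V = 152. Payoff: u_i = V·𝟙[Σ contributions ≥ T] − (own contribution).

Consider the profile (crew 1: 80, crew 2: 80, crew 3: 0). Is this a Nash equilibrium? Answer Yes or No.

Yes

Total = 160 ≥ 140: provided.
Crew 1 (pledges 80, payoff 72): dropping to 0 → total 80, payoff 0. No gain.
Crew 2 (pledges 80, payoff 72): dropping to 0 → total 80, payoff 0. No gain.
Crew 3 (pledges 0, payoff 152): pledging 60 → total 220, payoff 92. No gain.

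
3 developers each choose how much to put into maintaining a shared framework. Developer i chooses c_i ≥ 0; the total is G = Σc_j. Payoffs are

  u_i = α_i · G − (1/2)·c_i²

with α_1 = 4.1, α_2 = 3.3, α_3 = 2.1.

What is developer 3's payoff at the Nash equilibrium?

17.745

Developer i's FOC: ∂u_i/∂c_i = α_i − c_i = 0, so c_i* = α_i.
NE contributions = (4.1, 3.3, 2.1); G = 9.5.
u_3 = α_3·G − ½·(c_3)² = 2.1·9.5 − ½·2.1² = 17.745.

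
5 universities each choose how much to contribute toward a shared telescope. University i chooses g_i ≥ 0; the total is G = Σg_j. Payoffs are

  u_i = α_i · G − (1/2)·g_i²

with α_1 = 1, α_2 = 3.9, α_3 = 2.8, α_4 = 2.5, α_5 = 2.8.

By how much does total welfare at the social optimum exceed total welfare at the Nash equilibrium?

University i's FOC: ∂u_i/∂g_i = α_i − g_i = 0, so g_i* = α_i.
NE contributions = (1, 3.9, 2.8, 2.5, 2.8); G = 13.
W^NE = (Σα)·G − ½Σα_i² = 13² − ½·38.14 = 149.93.
Planner sets g_i = Σα_j = 13 for every i, so G^SO = 5·13 = 65.
W^SO = (Σα)·G^SO − ½·5·(Σα)² = (5/2)·13² = 422.5.
Deadweight loss = W^SO − W^NE = 272.57.

272.57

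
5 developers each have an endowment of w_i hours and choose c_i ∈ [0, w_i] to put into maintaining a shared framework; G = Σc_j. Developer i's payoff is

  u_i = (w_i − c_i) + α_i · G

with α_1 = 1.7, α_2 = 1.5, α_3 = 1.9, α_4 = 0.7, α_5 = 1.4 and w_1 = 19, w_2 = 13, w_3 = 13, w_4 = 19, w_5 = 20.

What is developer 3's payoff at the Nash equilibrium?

123.5

∂u_i/∂c_i = α_i − 1, so developer i contributes w_i if α_i > 1, else 0.
α_i > 1 for i ∈ {1, 2, 3, 5}; NE contributions (19, 13, 13, 0, 20), G = 65.
u_3 = (13 − 13) + 1.9·65 = 123.5.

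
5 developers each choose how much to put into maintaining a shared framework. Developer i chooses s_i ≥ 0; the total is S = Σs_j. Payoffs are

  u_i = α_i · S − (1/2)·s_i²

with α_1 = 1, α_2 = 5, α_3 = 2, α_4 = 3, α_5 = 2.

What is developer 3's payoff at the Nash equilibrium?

24

Developer i's FOC: ∂u_i/∂s_i = α_i − s_i = 0, so s_i* = α_i.
NE contributions = (1, 5, 2, 3, 2); S = 13.
u_3 = α_3·S − ½·(s_3)² = 2·13 − ½·2² = 24.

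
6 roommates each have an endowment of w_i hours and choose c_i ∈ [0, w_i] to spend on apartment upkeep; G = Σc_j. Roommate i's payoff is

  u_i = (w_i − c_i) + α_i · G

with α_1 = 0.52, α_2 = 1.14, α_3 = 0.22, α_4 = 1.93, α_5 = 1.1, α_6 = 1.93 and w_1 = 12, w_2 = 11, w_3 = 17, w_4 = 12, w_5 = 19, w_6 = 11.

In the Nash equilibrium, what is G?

∂u_i/∂c_i = α_i − 1, so roommate i contributes w_i if α_i > 1, else 0.
α_i > 1 for i ∈ {2, 4, 5, 6}; NE contributions (0, 11, 0, 12, 19, 11), G = 53.

53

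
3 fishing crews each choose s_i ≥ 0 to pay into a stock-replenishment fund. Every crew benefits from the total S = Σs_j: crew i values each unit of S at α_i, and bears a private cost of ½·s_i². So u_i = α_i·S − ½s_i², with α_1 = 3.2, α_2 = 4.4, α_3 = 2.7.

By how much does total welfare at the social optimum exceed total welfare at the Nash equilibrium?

Crew i's FOC: ∂u_i/∂s_i = α_i − s_i = 0, so s_i* = α_i.
NE contributions = (3.2, 4.4, 2.7); S = 10.3.
W^NE = (Σα)·S − ½Σα_i² = 10.3² − ½·36.89 = 87.645.
Planner sets s_i = Σα_j = 10.3 for every i, so S^SO = 3·10.3 = 30.9.
W^SO = (Σα)·S^SO − ½·3·(Σα)² = (3/2)·10.3² = 159.135.
Deadweight loss = W^SO − W^NE = 71.49.

71.49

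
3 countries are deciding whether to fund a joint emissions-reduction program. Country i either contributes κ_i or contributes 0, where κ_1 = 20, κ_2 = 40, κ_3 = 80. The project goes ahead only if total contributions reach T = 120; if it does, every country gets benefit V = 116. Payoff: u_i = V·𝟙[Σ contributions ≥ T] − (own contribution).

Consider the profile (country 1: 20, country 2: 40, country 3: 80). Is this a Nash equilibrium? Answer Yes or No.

Total = 140 ≥ 120: provided.
Country 1 (pledges 20, payoff 96): dropping to 0 → total 120, payoff 116. Profitable deviation.

No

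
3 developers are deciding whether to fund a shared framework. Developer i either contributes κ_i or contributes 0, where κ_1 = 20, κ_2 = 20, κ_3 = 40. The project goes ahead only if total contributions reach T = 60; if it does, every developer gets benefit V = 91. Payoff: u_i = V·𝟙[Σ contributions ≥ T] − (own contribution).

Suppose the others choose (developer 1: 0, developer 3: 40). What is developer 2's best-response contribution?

20

Others' total = 40. Contributing 20 brings total to 60 ≥ 60: gain V − κ_2 = 71.
Best response: 20.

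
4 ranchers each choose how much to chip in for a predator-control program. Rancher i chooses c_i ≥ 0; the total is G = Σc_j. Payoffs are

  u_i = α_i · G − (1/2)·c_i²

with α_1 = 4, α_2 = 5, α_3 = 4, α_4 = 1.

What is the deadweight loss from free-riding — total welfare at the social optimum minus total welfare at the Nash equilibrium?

225

Rancher i's FOC: ∂u_i/∂c_i = α_i − c_i = 0, so c_i* = α_i.
NE contributions = (4, 5, 4, 1); G = 14.
W^NE = (Σα)·G − ½Σα_i² = 14² − ½·58 = 167.
Planner sets c_i = Σα_j = 14 for every i, so G^SO = 4·14 = 56.
W^SO = (Σα)·G^SO − ½·4·(Σα)² = (4/2)·14² = 392.
Deadweight loss = W^SO − W^NE = 225.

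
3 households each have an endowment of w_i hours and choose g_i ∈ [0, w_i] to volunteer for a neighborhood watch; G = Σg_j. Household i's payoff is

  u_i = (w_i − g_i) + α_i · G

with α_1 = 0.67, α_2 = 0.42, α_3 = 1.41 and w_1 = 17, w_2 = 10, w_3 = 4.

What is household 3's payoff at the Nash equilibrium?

∂u_i/∂g_i = α_i − 1, so household i contributes w_i if α_i > 1, else 0.
α_i > 1 for i ∈ {3}; NE contributions (0, 0, 4), G = 4.
u_3 = (4 − 4) + 1.41·4 = 5.64.

5.64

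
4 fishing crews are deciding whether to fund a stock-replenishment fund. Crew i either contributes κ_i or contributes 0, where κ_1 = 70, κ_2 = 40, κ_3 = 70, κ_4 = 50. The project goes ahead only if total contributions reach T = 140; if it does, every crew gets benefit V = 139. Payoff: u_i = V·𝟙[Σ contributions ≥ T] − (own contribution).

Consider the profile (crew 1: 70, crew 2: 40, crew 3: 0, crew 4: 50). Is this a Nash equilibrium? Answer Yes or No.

Yes

Total = 160 ≥ 140: provided.
Crew 1 (pledges 70, payoff 69): dropping to 0 → total 90, payoff 0. No gain.
Crew 2 (pledges 40, payoff 99): dropping to 0 → total 120, payoff 0. No gain.
Crew 3 (pledges 0, payoff 139): pledging 70 → total 230, payoff 69. No gain.
Crew 4 (pledges 50, payoff 89): dropping to 0 → total 110, payoff 0. No gain.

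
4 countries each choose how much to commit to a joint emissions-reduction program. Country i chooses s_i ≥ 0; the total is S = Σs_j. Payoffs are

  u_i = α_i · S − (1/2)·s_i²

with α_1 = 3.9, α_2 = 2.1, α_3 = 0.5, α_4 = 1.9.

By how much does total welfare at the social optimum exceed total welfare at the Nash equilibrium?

82.3

Country i's FOC: ∂u_i/∂s_i = α_i − s_i = 0, so s_i* = α_i.
NE contributions = (3.9, 2.1, 0.5, 1.9); S = 8.4.
W^NE = (Σα)·S − ½Σα_i² = 8.4² − ½·23.48 = 58.82.
Planner sets s_i = Σα_j = 8.4 for every i, so S^SO = 4·8.4 = 33.6.
W^SO = (Σα)·S^SO − ½·4·(Σα)² = (4/2)·8.4² = 141.12.
Deadweight loss = W^SO − W^NE = 82.3.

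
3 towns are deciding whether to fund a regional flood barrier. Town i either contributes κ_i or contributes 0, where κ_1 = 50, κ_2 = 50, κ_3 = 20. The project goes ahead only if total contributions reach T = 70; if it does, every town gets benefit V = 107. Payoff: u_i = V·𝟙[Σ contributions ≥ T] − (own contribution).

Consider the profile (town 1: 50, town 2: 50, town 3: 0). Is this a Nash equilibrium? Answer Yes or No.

Total = 100 ≥ 70: provided.
Town 1 (pledges 50, payoff 57): dropping to 0 → total 50, payoff 0. No gain.
Town 2 (pledges 50, payoff 57): dropping to 0 → total 50, payoff 0. No gain.
Town 3 (pledges 0, payoff 107): pledging 20 → total 120, payoff 87. No gain.

Yes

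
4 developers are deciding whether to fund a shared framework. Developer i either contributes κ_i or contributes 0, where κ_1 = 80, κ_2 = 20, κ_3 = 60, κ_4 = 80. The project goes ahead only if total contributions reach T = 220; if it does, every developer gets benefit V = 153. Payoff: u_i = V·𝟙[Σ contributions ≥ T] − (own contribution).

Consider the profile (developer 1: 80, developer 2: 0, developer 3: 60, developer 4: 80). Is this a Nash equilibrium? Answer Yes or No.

Total = 220 ≥ 220: provided.
Developer 1 (pledges 80, payoff 73): dropping to 0 → total 140, payoff 0. No gain.
Developer 2 (pledges 0, payoff 153): pledging 20 → total 240, payoff 133. No gain.
Developer 3 (pledges 60, payoff 93): dropping to 0 → total 160, payoff 0. No gain.
Developer 4 (pledges 80, payoff 73): dropping to 0 → total 140, payoff 0. No gain.

Yes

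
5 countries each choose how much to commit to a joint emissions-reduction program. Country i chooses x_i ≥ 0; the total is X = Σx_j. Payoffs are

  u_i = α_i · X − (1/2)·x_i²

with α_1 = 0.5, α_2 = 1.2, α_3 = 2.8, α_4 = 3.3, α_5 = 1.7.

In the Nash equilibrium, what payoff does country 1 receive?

4.625

Country i's FOC: ∂u_i/∂x_i = α_i − x_i = 0, so x_i* = α_i.
NE contributions = (0.5, 1.2, 2.8, 3.3, 1.7); X = 9.5.
u_1 = α_1·X − ½·(x_1)² = 0.5·9.5 − ½·0.5² = 4.625.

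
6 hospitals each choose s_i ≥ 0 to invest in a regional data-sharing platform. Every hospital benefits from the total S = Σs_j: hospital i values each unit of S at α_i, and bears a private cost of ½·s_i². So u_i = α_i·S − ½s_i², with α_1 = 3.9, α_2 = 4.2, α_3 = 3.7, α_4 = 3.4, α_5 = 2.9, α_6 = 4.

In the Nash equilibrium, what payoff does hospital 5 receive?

Hospital i's FOC: ∂u_i/∂s_i = α_i − s_i = 0, so s_i* = α_i.
NE contributions = (3.9, 4.2, 3.7, 3.4, 2.9, 4); S = 22.1.
u_5 = α_5·S − ½·(s_5)² = 2.9·22.1 − ½·2.9² = 59.885.

59.885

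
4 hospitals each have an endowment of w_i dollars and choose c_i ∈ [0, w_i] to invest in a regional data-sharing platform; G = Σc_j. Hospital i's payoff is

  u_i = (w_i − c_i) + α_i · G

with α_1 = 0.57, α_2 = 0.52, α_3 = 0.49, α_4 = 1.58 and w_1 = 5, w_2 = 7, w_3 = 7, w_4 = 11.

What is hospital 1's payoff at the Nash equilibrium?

∂u_i/∂c_i = α_i − 1, so hospital i contributes w_i if α_i > 1, else 0.
α_i > 1 for i ∈ {4}; NE contributions (0, 0, 0, 11), G = 11.
u_1 = (5 − 0) + 0.57·11 = 11.27.

11.27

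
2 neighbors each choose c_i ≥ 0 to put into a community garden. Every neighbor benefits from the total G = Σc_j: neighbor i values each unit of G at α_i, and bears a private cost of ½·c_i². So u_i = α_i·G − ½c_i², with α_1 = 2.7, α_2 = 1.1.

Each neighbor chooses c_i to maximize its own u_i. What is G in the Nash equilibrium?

3.8

Neighbor i's FOC: ∂u_i/∂c_i = α_i − c_i = 0, so c_i* = α_i.
NE contributions = (2.7, 1.1); G = 3.8.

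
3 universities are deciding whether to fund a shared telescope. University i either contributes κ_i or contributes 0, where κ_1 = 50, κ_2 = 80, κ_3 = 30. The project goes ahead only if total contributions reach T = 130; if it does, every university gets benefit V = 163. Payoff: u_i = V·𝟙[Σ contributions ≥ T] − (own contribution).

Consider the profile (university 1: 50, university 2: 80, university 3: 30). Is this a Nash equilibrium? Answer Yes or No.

No

Total = 160 ≥ 130: provided.
University 1 (pledges 50, payoff 113): dropping to 0 → total 110, payoff 0. No gain.
University 2 (pledges 80, payoff 83): dropping to 0 → total 80, payoff 0. No gain.
University 3 (pledges 30, payoff 133): dropping to 0 → total 130, payoff 163. Profitable deviation.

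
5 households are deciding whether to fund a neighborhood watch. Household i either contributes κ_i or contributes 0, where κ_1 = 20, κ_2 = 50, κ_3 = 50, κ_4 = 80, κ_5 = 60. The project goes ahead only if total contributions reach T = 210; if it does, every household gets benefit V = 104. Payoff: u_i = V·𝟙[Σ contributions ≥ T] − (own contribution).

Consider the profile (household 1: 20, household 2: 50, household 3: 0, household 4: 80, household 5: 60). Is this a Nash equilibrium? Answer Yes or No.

Yes

Total = 210 ≥ 210: provided.
Household 1 (pledges 20, payoff 84): dropping to 0 → total 190, payoff 0. No gain.
Household 2 (pledges 50, payoff 54): dropping to 0 → total 160, payoff 0. No gain.
Household 3 (pledges 0, payoff 104): pledging 50 → total 260, payoff 54. No gain.
Household 4 (pledges 80, payoff 24): dropping to 0 → total 130, payoff 0. No gain.
Household 5 (pledges 60, payoff 44): dropping to 0 → total 150, payoff 0. No gain.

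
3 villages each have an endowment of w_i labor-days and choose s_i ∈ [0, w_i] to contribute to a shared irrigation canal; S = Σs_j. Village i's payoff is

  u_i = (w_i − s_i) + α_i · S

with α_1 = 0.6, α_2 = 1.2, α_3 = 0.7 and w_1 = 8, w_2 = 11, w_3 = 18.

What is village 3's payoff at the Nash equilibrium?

25.7

∂u_i/∂s_i = α_i − 1, so village i contributes w_i if α_i > 1, else 0.
α_i > 1 for i ∈ {2}; NE contributions (0, 11, 0), S = 11.
u_3 = (18 − 0) + 0.7·11 = 25.7.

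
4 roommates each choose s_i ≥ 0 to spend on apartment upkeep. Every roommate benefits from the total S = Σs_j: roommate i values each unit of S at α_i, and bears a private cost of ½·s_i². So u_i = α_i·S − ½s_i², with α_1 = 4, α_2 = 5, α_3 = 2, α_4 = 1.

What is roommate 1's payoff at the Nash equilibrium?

Roommate i's FOC: ∂u_i/∂s_i = α_i − s_i = 0, so s_i* = α_i.
NE contributions = (4, 5, 2, 1); S = 12.
u_1 = α_1·S − ½·(s_1)² = 4·12 − ½·4² = 40.

40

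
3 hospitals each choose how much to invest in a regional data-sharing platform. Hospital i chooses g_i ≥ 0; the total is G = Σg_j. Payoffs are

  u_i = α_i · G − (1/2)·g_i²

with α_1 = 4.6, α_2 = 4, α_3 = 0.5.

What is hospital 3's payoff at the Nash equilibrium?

4.425

Hospital i's FOC: ∂u_i/∂g_i = α_i − g_i = 0, so g_i* = α_i.
NE contributions = (4.6, 4, 0.5); G = 9.1.
u_3 = α_3·G − ½·(g_3)² = 0.5·9.1 − ½·0.5² = 4.425.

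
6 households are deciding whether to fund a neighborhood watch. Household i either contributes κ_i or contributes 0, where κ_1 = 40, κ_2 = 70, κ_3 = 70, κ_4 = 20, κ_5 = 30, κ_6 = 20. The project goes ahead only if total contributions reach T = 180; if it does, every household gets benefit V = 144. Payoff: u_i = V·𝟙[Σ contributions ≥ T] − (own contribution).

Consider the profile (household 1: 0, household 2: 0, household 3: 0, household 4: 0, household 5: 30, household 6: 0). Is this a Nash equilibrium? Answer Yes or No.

Total = 30 < 180: not provided.
Household 1 (pledges 0, payoff 0): pledging 40 → total 70, payoff -40. No gain.
Household 2 (pledges 0, payoff 0): pledging 70 → total 100, payoff -70. No gain.
Household 3 (pledges 0, payoff 0): pledging 70 → total 100, payoff -70. No gain.
Household 4 (pledges 0, payoff 0): pledging 20 → total 50, payoff -20. No gain.
Household 5 (pledges 30, payoff -30): dropping to 0 → total 0, payoff 0. Profitable deviation.

No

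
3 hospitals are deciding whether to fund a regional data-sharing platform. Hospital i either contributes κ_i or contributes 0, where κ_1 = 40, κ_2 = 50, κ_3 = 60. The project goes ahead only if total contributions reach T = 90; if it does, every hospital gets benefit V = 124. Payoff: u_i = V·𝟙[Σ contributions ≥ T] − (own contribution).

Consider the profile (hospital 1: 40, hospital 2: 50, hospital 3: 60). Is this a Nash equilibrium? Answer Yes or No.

Total = 150 ≥ 90: provided.
Hospital 1 (pledges 40, payoff 84): dropping to 0 → total 110, payoff 124. Profitable deviation.

No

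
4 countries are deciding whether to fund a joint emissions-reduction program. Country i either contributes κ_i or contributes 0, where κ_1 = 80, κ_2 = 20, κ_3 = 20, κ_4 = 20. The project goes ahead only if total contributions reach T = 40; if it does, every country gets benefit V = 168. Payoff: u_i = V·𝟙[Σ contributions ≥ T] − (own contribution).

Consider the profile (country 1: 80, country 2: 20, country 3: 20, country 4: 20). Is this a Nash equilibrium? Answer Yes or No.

No

Total = 140 ≥ 40: provided.
Country 1 (pledges 80, payoff 88): dropping to 0 → total 60, payoff 168. Profitable deviation.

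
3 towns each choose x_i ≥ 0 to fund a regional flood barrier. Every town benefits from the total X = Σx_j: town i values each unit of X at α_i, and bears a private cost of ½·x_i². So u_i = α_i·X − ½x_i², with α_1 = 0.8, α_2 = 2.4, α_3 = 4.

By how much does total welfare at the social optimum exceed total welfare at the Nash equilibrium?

Town i's FOC: ∂u_i/∂x_i = α_i − x_i = 0, so x_i* = α_i.
NE contributions = (0.8, 2.4, 4); X = 7.2.
W^NE = (Σα)·X − ½Σα_i² = 7.2² − ½·22.4 = 40.64.
Planner sets x_i = Σα_j = 7.2 for every i, so X^SO = 3·7.2 = 21.6.
W^SO = (Σα)·X^SO − ½·3·(Σα)² = (3/2)·7.2² = 77.76.
Deadweight loss = W^SO − W^NE = 37.12.

37.12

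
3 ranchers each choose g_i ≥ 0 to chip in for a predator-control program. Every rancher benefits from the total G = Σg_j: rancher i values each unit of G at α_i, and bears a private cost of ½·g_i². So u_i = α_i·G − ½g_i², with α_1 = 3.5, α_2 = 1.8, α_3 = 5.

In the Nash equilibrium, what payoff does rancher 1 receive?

Rancher i's FOC: ∂u_i/∂g_i = α_i − g_i = 0, so g_i* = α_i.
NE contributions = (3.5, 1.8, 5); G = 10.3.
u_1 = α_1·G − ½·(g_1)² = 3.5·10.3 − ½·3.5² = 29.925.

29.925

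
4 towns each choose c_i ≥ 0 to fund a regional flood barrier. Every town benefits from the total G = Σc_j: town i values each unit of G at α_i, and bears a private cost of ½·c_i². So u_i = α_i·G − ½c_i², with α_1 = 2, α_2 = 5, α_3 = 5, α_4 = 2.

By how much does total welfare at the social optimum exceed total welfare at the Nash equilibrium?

225

Town i's FOC: ∂u_i/∂c_i = α_i − c_i = 0, so c_i* = α_i.
NE contributions = (2, 5, 5, 2); G = 14.
W^NE = (Σα)·G − ½Σα_i² = 14² − ½·58 = 167.
Planner sets c_i = Σα_j = 14 for every i, so G^SO = 4·14 = 56.
W^SO = (Σα)·G^SO − ½·4·(Σα)² = (4/2)·14² = 392.
Deadweight loss = W^SO − W^NE = 225.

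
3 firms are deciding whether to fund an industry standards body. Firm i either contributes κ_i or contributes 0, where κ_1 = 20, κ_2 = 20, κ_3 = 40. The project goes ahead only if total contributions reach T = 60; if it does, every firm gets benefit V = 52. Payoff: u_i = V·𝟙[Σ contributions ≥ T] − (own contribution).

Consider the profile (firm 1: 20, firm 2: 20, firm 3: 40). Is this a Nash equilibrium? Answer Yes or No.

Total = 80 ≥ 60: provided.
Firm 1 (pledges 20, payoff 32): dropping to 0 → total 60, payoff 52. Profitable deviation.

No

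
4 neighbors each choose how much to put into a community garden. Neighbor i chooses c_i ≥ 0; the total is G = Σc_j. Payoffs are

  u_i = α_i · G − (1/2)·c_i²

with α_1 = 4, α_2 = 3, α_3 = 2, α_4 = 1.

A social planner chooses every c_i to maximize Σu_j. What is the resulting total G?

Planner FOC: ∂(Σu_j)/∂c_i = (Σα_j) − c_i = 0, so c_i^SO = Σα_j = 10 for every i; G^SO = 40.

40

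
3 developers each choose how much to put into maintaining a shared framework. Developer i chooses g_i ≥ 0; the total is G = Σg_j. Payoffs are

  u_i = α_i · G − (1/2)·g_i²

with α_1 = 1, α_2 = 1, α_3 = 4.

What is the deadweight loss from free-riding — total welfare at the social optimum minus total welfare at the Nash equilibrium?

27

Developer i's FOC: ∂u_i/∂g_i = α_i − g_i = 0, so g_i* = α_i.
NE contributions = (1, 1, 4); G = 6.
W^NE = (Σα)·G − ½Σα_i² = 6² − ½·18 = 27.
Planner sets g_i = Σα_j = 6 for every i, so G^SO = 3·6 = 18.
W^SO = (Σα)·G^SO − ½·3·(Σα)² = (3/2)·6² = 54.
Deadweight loss = W^SO − W^NE = 27.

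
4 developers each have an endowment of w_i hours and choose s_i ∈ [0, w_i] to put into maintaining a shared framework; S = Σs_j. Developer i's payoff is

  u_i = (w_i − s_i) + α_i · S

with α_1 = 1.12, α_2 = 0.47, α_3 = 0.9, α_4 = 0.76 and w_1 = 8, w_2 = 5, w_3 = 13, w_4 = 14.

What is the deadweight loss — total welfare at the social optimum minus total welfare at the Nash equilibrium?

∂u_i/∂s_i = α_i − 1, so developer i contributes w_i if α_i > 1, else 0.
α_i > 1 for i ∈ {1}; NE contributions (8, 0, 0, 0), S = 8.
W^NE = Σw_i − S^NE + (Σα_i)·S^NE = 40 + 2.25·8 = 58.
Planner: ∂(Σu_j)/∂s_i = Σα_j − 1 = 2.25 > 0, so everyone contributes w_i; S^SO = 40, W^SO = 40 + 2.25·40 = 130.
Deadweight loss = 72.

72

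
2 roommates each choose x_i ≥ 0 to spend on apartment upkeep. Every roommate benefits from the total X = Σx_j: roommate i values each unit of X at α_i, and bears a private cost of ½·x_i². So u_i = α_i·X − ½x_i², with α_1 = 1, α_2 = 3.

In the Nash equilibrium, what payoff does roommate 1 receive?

Roommate i's FOC: ∂u_i/∂x_i = α_i − x_i = 0, so x_i* = α_i.
NE contributions = (1, 3); X = 4.
u_1 = α_1·X − ½·(x_1)² = 1·4 − ½·1² = 3.5.

3.5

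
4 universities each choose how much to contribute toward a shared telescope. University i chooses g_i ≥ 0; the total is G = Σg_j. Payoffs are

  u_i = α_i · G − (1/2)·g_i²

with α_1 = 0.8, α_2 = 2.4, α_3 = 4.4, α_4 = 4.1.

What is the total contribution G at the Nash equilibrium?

University i's FOC: ∂u_i/∂g_i = α_i − g_i = 0, so g_i* = α_i.
NE contributions = (0.8, 2.4, 4.4, 4.1); G = 11.7.

11.7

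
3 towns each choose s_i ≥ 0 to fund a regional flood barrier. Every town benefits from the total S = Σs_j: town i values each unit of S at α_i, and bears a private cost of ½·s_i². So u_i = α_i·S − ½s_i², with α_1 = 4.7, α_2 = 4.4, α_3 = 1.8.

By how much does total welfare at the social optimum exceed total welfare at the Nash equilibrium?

Town i's FOC: ∂u_i/∂s_i = α_i − s_i = 0, so s_i* = α_i.
NE contributions = (4.7, 4.4, 1.8); S = 10.9.
W^NE = (Σα)·S − ½Σα_i² = 10.9² − ½·44.69 = 96.465.
Planner sets s_i = Σα_j = 10.9 for every i, so S^SO = 3·10.9 = 32.7.
W^SO = (Σα)·S^SO − ½·3·(Σα)² = (3/2)·10.9² = 178.215.
Deadweight loss = W^SO − W^NE = 81.75.

81.75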